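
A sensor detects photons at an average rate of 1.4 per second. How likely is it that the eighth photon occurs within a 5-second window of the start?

Over the interval, μ = 1.4 × 5 = 7 (a 5-second window = 5 seconds).
The eighth arrival falls in the interval iff at least 8 events occur there: P(S_8 ≤ t) = P(N ≥ 8) = 1 − P(N ≤ 7) ≈ 0.4013.

0.4013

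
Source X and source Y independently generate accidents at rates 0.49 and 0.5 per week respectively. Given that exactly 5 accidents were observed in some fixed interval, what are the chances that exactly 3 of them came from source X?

0.3093

Given the total, each event is independently from source X with probability p = λ_X/(λ_X+λ_Y) = 0.49/0.99 ≈ 0.4949.
So K ~ Binomial(5, 0.49/0.99): P(K = 3) = C(5,3) · (0.49/0.99)^3 · (0.5/0.99)^2 ≈ 0.3093.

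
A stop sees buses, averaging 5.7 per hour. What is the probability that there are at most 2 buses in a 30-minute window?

Over the interval, μ = 5.7 × 0.5 = 2.85 (a 30-minute window = 0.5 hours).
P(N ≤ 2) = Σ_{j=0}^{2} e^(−μ) μ^j/j! ≈ 0.4576.

0.4576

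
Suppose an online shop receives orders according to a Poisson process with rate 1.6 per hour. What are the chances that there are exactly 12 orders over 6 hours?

Over the interval, μ = 1.6 × 6 = 9.6 (6 hours).
P(N = 12) = e^(−μ) μ^12/12! = e^(−9.6) · 9.6^12/479001600 ≈ 0.0866.

0.0866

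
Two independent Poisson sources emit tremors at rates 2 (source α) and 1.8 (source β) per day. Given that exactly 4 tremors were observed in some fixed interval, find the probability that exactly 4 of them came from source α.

0.0767

Given the total, each event is independently from source α with probability p = λ_α/(λ_α+λ_β) = 2/3.8 ≈ 0.5263.
So K ~ Binomial(4, 2/3.8): P(K = 4) = C(4,4) · (2/3.8)^4 · (1.8/3.8)^0 ≈ 0.0767.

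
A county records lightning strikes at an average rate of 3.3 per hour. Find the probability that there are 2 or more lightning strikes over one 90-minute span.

0.9579

Over the interval, μ = 3.3 × 1.5 = 4.95 (a 90-minute span = 1.5 hours).
P(N ≥ 2) = 1 − P(N ≤ 1) = 1 − Σ_{j=0}^{1} e^(−μ) μ^j/j! ≈ 0.9579.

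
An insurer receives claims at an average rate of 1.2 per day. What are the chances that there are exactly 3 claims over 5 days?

0.0892

Over the interval, μ = 1.2 × 5 = 6 (5 days).
P(N = 3) = e^(−μ) μ^3/3! = e^(−6) · 6^3/6 ≈ 0.0892.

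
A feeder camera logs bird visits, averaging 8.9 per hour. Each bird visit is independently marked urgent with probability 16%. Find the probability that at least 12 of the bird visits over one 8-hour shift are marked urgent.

0.4674

Thinning: the bird visits that are marked urgent themselves form a Poisson process with rate 0.16 × 8.9 = 1.424 per hour.
Over the interval, μ = 1.424 × 8 = 11.392 (an 8-hour shift = 8 hours).
P(N ≥ 12) = 1 − P(N ≤ 11) ≈ 0.4674.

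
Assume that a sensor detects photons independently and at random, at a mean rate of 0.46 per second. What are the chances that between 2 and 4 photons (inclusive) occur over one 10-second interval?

0.4569

Over the interval, μ = 0.46 × 10 = 4.6 (a 10-second interval = 10 seconds).
P(2 ≤ N ≤ 4) = Σ_{j=2}^{4} e^(−4.6) · 4.6^j/j! ≈ 0.4569.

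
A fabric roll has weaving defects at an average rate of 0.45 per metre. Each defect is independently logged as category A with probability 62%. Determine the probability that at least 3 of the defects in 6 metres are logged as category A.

0.2359

Thinning: the defects that are logged as category A themselves form a Poisson process with rate 0.62 × 0.45 = 0.279 per metre.
Over the interval, μ = 0.279 × 6 = 1.674 (6 metres).
P(N ≥ 3) = 1 − P(N ≤ 2) ≈ 0.2359.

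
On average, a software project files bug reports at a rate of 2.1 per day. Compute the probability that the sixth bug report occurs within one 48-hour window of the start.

0.2469

Over the interval, μ = 2.1 × 2 = 4.2 (a 48-hour window = 2 days).
The sixth arrival falls in the interval iff at least 6 events occur there: P(S_6 ≤ t) = P(N ≥ 6) = 1 − P(N ≤ 5) ≈ 0.2469.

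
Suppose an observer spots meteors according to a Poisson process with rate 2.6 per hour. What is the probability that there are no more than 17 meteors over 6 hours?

0.6962

Over the interval, μ = 2.6 × 6 = 15.6 (6 hours).
P(N ≤ 17) = Σ_{j=0}^{17} e^(−μ) μ^j/j! ≈ 0.6962.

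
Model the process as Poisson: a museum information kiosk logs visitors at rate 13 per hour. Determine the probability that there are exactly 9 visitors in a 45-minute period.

0.1279

Over the interval, μ = 13 × 0.75 = 9.75 (a 45-minute period = 0.75 hours).
P(N = 9) = e^(−μ) μ^9/9! = e^(−9.75) · 9.75^9/362880 ≈ 0.1279.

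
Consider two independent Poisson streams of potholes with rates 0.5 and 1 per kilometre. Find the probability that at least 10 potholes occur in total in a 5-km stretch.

0.2236

Independent Poisson processes superpose: combined rate λ = 0.5 + 1 = 1.5 per kilometre.
Over the interval, μ = 1.5 × 5 = 7.5 (a 5-km stretch = 5 kilometres).
P(N ≥ 10) = 1 − P(N ≤ 9) ≈ 0.2236.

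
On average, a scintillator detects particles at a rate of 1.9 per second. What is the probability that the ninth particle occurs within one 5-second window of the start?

0.6082

Over the interval, μ = 1.9 × 5 = 9.5 (a 5-second window = 5 seconds).
The ninth arrival falls in the interval iff at least 9 events occur there: P(S_9 ≤ t) = P(N ≥ 9) = 1 − P(N ≤ 8) ≈ 0.6082.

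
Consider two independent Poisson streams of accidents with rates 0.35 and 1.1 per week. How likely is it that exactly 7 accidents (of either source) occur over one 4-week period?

Independent Poisson processes superpose: combined rate λ = 0.35 + 1.1 = 1.45 per week.
Over the interval, μ = 1.45 × 4 = 5.8 (a 4-week period = 4 weeks).
P(N = 7) = e^(−5.8) · 5.8^7/7! ≈ 0.1326.

0.1326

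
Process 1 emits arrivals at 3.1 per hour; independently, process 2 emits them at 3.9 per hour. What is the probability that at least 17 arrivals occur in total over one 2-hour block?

0.2441

Independent Poisson processes superpose: combined rate λ = 3.1 + 3.9 = 7 per hour.
Over the interval, μ = 7 × 2 = 14 (a 2-hour block = 2 hours).
P(N ≥ 17) = 1 − P(N ≤ 16) ≈ 0.2441.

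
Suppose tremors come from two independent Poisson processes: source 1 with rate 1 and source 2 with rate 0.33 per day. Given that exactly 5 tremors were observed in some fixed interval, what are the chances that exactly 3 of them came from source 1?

Given the total, each event is independently from source 1 with probability p = λ_1/(λ_1+λ_2) = 1/1.33 ≈ 0.7519.
So K ~ Binomial(5, 1/1.33): P(K = 3) = C(5,3) · (1/1.33)^3 · (0.33/1.33)^2 ≈ 0.2617.

0.2617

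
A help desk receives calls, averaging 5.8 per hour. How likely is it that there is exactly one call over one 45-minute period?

Over the interval, μ = 5.8 × 0.75 = 4.35 (a 45-minute period = 0.75 hours).
P(N = 1) = e^(−μ) μ^1/1! = e^(−4.35) · 4.35^1/1 ≈ 0.0561.

0.0561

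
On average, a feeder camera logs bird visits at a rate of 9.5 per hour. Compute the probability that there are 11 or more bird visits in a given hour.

0.3547

With mean μ = 9.5 per hour,
P(N ≥ 11) = 1 − P(N ≤ 10) = 1 − Σ_{j=0}^{10} e^(−μ) μ^j/j! ≈ 0.3547.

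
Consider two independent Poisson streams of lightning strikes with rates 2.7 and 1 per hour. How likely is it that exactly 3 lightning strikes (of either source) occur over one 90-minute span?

0.1108

Independent Poisson processes superpose: combined rate λ = 2.7 + 1 = 3.7 per hour.
Over the interval, μ = 3.7 × 1.5 = 5.55 (a 90-minute span = 1.5 hours).
P(N = 3) = e^(−5.55) · 5.55^3/3! ≈ 0.1108.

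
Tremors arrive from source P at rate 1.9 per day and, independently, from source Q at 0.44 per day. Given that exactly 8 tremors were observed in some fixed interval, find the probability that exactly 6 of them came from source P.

0.2837

Given the total, each event is independently from source P with probability p = λ_P/(λ_P+λ_Q) = 1.9/2.34 ≈ 0.8120.
So K ~ Binomial(8, 1.9/2.34): P(K = 6) = C(8,6) · (1.9/2.34)^6 · (0.44/2.34)^2 ≈ 0.2837.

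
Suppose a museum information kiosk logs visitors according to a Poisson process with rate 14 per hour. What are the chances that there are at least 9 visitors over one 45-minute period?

Over the interval, μ = 14 × 0.75 = 10.5 (a 45-minute period = 0.75 hours).
P(N ≥ 9) = 1 − P(N ≤ 8) = 1 − Σ_{j=0}^{8} e^(−μ) μ^j/j! ≈ 0.7206.

0.7206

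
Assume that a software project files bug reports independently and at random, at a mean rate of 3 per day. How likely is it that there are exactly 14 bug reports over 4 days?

Over the interval, μ = 3 × 4 = 12 (4 days).
P(N = 14) = e^(−μ) μ^14/14! = e^(−12) · 12^14/87178291200 ≈ 0.0905.

0.0905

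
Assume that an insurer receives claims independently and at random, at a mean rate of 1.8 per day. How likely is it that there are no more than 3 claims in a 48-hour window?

Over the interval, μ = 1.8 × 2 = 3.6 (a 48-hour window = 2 days).
P(N ≤ 3) = Σ_{j=0}^{3} e^(−μ) μ^j/j! ≈ 0.5152.

0.5152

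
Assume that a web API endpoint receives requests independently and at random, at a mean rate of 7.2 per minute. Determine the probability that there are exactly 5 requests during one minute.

0.1204

With mean μ = 7.2 per minute,
P(N = 5) = e^(−μ) μ^5/5! = e^(−7.2) · 7.2^5/120 ≈ 0.1204.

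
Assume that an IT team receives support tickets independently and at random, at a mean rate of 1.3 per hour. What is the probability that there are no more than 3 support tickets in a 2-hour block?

Over the interval, μ = 1.3 × 2 = 2.6 (a 2-hour block = 2 hours).
P(N ≤ 3) = Σ_{j=0}^{3} e^(−μ) μ^j/j! ≈ 0.7360.

0.7360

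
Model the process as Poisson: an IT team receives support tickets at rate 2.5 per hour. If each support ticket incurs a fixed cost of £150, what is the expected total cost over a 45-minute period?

£281.25

E[N] = 2.5 × 0.75 = 1.875 (a 45-minute period = 0.75 hours); E[cost] = 1.875 × £150 = £281.25.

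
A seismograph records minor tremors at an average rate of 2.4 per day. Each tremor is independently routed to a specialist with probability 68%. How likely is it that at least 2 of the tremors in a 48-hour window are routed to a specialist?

Thinning: the tremors that are routed to a specialist themselves form a Poisson process with rate 0.68 × 2.4 = 1.632 per day.
Over the interval, μ = 1.632 × 2 = 3.264 (a 48-hour window = 2 days).
P(N ≥ 2) = 1 − P(N ≤ 1) ≈ 0.8370.

0.8370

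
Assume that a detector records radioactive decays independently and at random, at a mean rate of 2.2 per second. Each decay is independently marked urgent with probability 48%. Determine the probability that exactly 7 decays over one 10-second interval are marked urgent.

0.0753

Thinning: the decays that are marked urgent themselves form a Poisson process with rate 0.48 × 2.2 = 1.056 per second.
Over the interval, μ = 1.056 × 10 = 10.56 (a 10-second interval = 10 seconds).
P(N = 7) = e^(−10.56) · 10.56^7/7! ≈ 0.0753.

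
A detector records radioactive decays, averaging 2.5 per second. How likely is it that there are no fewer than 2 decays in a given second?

0.7127

With mean μ = 2.5 per second,
P(N ≥ 2) = 1 − P(N ≤ 1) = 1 − Σ_{j=0}^{1} e^(−μ) μ^j/j! ≈ 0.7127.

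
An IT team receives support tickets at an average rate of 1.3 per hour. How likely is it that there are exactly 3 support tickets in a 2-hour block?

0.2176

Over the interval, μ = 1.3 × 2 = 2.6 (a 2-hour block = 2 hours).
P(N = 3) = e^(−μ) μ^3/3! = e^(−2.6) · 2.6^3/6 ≈ 0.2176.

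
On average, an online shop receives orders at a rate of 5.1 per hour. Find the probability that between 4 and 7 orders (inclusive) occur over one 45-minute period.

Over the interval, μ = 5.1 × 0.75 = 3.825 (a 45-minute period = 0.75 hours).
P(4 ≤ N ≤ 7) = Σ_{j=4}^{7} e^(−3.825) · 3.825^j/j! ≈ 0.4902.

0.4902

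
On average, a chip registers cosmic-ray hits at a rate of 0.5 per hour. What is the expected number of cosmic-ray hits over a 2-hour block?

E[N] = λt = 0.5 × 2 = 1 (a 2-hour block = 2 hours).

1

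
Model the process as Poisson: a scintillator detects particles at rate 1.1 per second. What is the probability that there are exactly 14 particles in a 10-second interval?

0.0728

Over the interval, μ = 1.1 × 10 = 11 (a 10-second interval = 10 seconds).
P(N = 14) = e^(−μ) μ^14/14! = e^(−11) · 11^14/87178291200 ≈ 0.0728.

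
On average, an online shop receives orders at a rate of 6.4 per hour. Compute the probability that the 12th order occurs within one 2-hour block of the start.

0.6262

Over the interval, μ = 6.4 × 2 = 12.8 (a 2-hour block = 2 hours).
The 12th arrival falls in the interval iff at least 12 events occur there: P(S_12 ≤ t) = P(N ≥ 12) = 1 − P(N ≤ 11) ≈ 0.6262.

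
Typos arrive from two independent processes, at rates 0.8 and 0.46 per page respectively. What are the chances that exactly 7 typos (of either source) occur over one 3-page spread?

Independent Poisson processes superpose: combined rate λ = 0.8 + 0.46 = 1.26 per page.
Over the interval, μ = 1.26 × 3 = 3.78 (a 3-page spread = 3 pages).
P(N = 7) = e^(−3.78) · 3.78^7/7! ≈ 0.0499.

0.0499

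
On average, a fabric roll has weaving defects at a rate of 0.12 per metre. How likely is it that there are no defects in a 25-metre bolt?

0.0498

Over the interval, μ = 0.12 × 25 = 3 (a 25-metre bolt = 25 metres).
P(N = 0) = e^(−μ) μ^0/0! = e^(−3) · 3^0/1 ≈ 0.0498.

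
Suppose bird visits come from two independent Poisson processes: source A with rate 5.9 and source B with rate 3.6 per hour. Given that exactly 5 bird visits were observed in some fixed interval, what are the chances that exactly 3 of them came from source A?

0.3440

Given the total, each event is independently from source A with probability p = λ_A/(λ_A+λ_B) = 5.9/9.5 ≈ 0.6211.
So K ~ Binomial(5, 5.9/9.5): P(K = 3) = C(5,3) · (5.9/9.5)^3 · (3.6/9.5)^2 ≈ 0.3440.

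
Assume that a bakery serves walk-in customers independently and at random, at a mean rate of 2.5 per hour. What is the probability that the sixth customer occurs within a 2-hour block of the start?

0.3840

Over the interval, μ = 2.5 × 2 = 5 (a 2-hour block = 2 hours).
The sixth arrival falls in the interval iff at least 6 events occur there: P(S_6 ≤ t) = P(N ≥ 6) = 1 − P(N ≤ 5) ≈ 0.3840.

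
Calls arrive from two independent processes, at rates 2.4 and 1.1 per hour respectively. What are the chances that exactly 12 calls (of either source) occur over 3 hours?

Independent Poisson processes superpose: combined rate λ = 2.4 + 1.1 = 3.5 per hour.
Over the interval, μ = 3.5 × 3 = 10.5 (3 hours).
P(N = 12) = e^(−10.5) · 10.5^12/12! ≈ 0.1032.

0.1032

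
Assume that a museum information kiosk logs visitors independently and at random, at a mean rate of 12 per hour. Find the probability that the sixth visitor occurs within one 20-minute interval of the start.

Over the interval, μ = 12 × 1/3 = 4 (a 20-minute interval = 1/3 hours).
The sixth arrival falls in the interval iff at least 6 events occur there: P(S_6 ≤ t) = P(N ≥ 6) = 1 − P(N ≤ 5) ≈ 0.2149.

0.2149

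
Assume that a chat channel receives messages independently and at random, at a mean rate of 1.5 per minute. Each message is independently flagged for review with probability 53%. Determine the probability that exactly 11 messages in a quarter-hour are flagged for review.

Thinning: the messages that are flagged for review themselves form a Poisson process with rate 0.53 × 1.5 = 0.795 per minute.
Over the interval, μ = 0.795 × 15 = 11.925 (a quarter-hour = 15 minutes).
P(N = 11) = e^(−11.925) · 11.925^11/11! ≈ 0.1151.

0.1151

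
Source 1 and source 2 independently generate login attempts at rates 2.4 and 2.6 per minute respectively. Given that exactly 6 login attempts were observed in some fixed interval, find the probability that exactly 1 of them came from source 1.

Given the total, each event is independently from source 1 with probability p = λ_1/(λ_1+λ_2) = 2.4/5 = 0.4800.
So K ~ Binomial(6, 2.4/5): P(K = 1) = C(6,1) · (2.4/5)^1 · (2.6/5)^5 ≈ 0.1095.

0.1095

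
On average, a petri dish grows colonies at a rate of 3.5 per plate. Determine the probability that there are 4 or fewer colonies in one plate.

With mean μ = 3.5 per plate,
P(N ≤ 4) = Σ_{j=0}^{4} e^(−μ) μ^j/j! ≈ 0.7254.

0.7254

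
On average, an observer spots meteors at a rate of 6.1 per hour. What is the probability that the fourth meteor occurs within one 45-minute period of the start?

Over the interval, μ = 6.1 × 0.75 = 4.575 (a 45-minute period = 0.75 hours).
The fourth arrival falls in the interval iff at least 4 events occur there: P(S_4 ≤ t) = P(N ≥ 4) = 1 − P(N ≤ 3) ≈ 0.6702.

0.6702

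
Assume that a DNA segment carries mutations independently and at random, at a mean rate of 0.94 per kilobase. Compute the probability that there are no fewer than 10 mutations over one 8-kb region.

Over the interval, μ = 0.94 × 8 = 7.52 (an 8-kb region = 8 kilobases).
P(N ≥ 10) = 1 − P(N ≤ 9) = 1 − Σ_{j=0}^{9} e^(−μ) μ^j/j! ≈ 0.2259.

0.2259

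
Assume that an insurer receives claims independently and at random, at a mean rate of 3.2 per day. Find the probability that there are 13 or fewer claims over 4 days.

Over the interval, μ = 3.2 × 4 = 12.8 (4 days).
P(N ≤ 13) = Σ_{j=0}^{13} e^(−μ) μ^j/j! ≈ 0.5950.

0.5950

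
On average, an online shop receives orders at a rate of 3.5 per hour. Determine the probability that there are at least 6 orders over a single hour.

With mean μ = 3.5 per hour,
P(N ≥ 6) = 1 − P(N ≤ 5) = 1 − Σ_{j=0}^{5} e^(−μ) μ^j/j! ≈ 0.1424.

0.1424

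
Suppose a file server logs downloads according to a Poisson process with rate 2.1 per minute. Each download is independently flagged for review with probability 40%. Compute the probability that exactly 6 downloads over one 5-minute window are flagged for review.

0.1143

Thinning: the downloads that are flagged for review themselves form a Poisson process with rate 0.4 × 2.1 = 0.84 per minute.
Over the interval, μ = 0.84 × 5 = 4.2 (a 5-minute window = 5 minutes).
P(N = 6) = e^(−4.2) · 4.2^6/6! ≈ 0.1143.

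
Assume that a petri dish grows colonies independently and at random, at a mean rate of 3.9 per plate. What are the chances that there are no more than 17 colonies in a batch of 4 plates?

Over the interval, μ = 3.9 × 4 = 15.6 (a batch of 4 plates = 4 plates).
P(N ≤ 17) = Σ_{j=0}^{17} e^(−μ) μ^j/j! ≈ 0.6962.

0.6962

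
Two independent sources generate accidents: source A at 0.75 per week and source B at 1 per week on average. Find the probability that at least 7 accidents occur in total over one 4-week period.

Independent Poisson processes superpose: combined rate λ = 0.75 + 1 = 1.75 per week.
Over the interval, μ = 1.75 × 4 = 7 (a 4-week period = 4 weeks).
P(N ≥ 7) = 1 − P(N ≤ 6) ≈ 0.5503.

0.5503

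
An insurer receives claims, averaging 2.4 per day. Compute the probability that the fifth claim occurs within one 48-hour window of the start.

0.5237

Over the interval, μ = 2.4 × 2 = 4.8 (a 48-hour window = 2 days).
The fifth arrival falls in the interval iff at least 5 events occur there: P(S_5 ≤ t) = P(N ≥ 5) = 1 − P(N ≤ 4) ≈ 0.5237.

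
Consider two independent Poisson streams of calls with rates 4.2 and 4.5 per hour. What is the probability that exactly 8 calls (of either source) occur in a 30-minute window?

Independent Poisson processes superpose: combined rate λ = 4.2 + 4.5 = 8.7 per hour.
Over the interval, μ = 8.7 × 0.5 = 4.35 (a 30-minute window = 0.5 hours).
P(N = 8) = e^(−4.35) · 4.35^8/8! ≈ 0.0410.

0.0410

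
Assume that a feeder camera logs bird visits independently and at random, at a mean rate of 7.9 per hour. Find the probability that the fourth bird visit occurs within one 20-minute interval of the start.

0.2713

Over the interval, μ = 7.9 × 1/3 ≈ 2.63333 (a 20-minute interval = 1/3 hours).
The fourth arrival falls in the interval iff at least 4 events occur there: P(S_4 ≤ t) = P(N ≥ 4) = 1 − P(N ≤ 3) ≈ 0.2713.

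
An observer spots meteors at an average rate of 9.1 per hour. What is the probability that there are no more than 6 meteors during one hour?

With mean μ = 9.1 per hour,
P(N ≤ 6) = Σ_{j=0}^{6} e^(−μ) μ^j/j! ≈ 0.1978.

0.1978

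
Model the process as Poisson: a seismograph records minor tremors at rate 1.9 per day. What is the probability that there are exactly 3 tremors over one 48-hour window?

Over the interval, μ = 1.9 × 2 = 3.8 (a 48-hour window = 2 days).
P(N = 3) = e^(−μ) μ^3/3! = e^(−3.8) · 3.8^3/6 ≈ 0.2046.

0.2046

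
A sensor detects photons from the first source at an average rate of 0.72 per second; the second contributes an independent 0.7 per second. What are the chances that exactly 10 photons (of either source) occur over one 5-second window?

Independent Poisson processes superpose: combined rate λ = 0.72 + 0.7 = 1.42 per second.
Over the interval, μ = 1.42 × 5 = 7.1 (a 5-second window = 5 seconds).
P(N = 10) = e^(−7.1) · 7.1^10/10! ≈ 0.0740.

0.0740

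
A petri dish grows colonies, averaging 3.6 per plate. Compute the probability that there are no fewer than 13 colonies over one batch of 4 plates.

Over the interval, μ = 3.6 × 4 = 14.4 (a batch of 4 plates = 4 plates).
P(N ≥ 13) = 1 − P(N ≤ 12) = 1 − Σ_{j=0}^{12} e^(−μ) μ^j/j! ≈ 0.6797.

0.6797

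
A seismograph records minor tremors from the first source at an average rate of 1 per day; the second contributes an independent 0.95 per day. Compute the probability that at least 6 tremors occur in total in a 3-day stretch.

0.5299

Independent Poisson processes superpose: combined rate λ = 1 + 0.95 = 1.95 per day.
Over the interval, μ = 1.95 × 3 = 5.85 (a 3-day stretch = 3 days).
P(N ≥ 6) = 1 − P(N ≤ 5) ≈ 0.5299.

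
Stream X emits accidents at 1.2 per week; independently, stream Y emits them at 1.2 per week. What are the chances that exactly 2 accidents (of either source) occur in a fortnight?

0.0948

Independent Poisson processes superpose: combined rate λ = 1.2 + 1.2 = 2.4 per week.
Over the interval, μ = 2.4 × 2 = 4.8 (a fortnight = 2 weeks).
P(N = 2) = e^(−4.8) · 4.8^2/2! ≈ 0.0948.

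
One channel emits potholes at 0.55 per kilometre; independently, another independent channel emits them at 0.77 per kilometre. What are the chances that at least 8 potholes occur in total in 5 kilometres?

Independent Poisson processes superpose: combined rate λ = 0.55 + 0.77 = 1.32 per kilometre.
Over the interval, μ = 1.32 × 5 = 6.6 (5 kilometres).
P(N ≥ 8) = 1 − P(N ≤ 7) ≈ 0.3419.

0.3419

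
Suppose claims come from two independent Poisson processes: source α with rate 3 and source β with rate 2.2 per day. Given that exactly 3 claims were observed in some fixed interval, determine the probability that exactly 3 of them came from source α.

Given the total, each event is independently from source α with probability p = λ_α/(λ_α+λ_β) = 3/5.2 ≈ 0.5769.
So K ~ Binomial(3, 3/5.2): P(K = 3) = C(3,3) · (3/5.2)^3 · (2.2/5.2)^0 ≈ 0.1920.

0.1920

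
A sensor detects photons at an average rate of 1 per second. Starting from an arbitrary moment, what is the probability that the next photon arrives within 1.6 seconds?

0.7981

Inter-arrival times are exponential with rate λ = 1 per second.
P(T ≤ 1.6) = 1 − e^(−λt) = 1 − e^(−1 × 1.6) = 1 − e^(−1.6) ≈ 0.7981.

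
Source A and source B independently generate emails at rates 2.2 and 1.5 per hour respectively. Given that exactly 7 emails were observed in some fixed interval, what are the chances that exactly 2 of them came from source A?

Given the total, each event is independently from source A with probability p = λ_A/(λ_A+λ_B) = 2.2/3.7 ≈ 0.5946.
So K ~ Binomial(7, 2.2/3.7): P(K = 2) = C(7,2) · (2.2/3.7)^2 · (1.5/3.7)^5 ≈ 0.0813.

0.0813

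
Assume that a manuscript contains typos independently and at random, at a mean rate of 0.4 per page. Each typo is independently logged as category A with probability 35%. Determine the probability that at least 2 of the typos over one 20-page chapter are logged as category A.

Thinning: the typos that are logged as category A themselves form a Poisson process with rate 0.35 × 0.4 = 0.14 per page.
Over the interval, μ = 0.14 × 20 = 2.8 (a 20-page chapter = 20 pages).
P(N ≥ 2) = 1 − P(N ≤ 1) ≈ 0.7689.

0.7689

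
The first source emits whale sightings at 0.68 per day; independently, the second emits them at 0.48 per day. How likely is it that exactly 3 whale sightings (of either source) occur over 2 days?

0.2045

Independent Poisson processes superpose: combined rate λ = 0.68 + 0.48 = 1.16 per day.
Over the interval, μ = 1.16 × 2 = 2.32 (2 days).
P(N = 3) = e^(−2.32) · 2.32^3/3! ≈ 0.2045.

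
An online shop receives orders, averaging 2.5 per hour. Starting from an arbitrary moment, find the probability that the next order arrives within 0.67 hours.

0.8127

Inter-arrival times are exponential with rate λ = 2.5 per hour.
P(T ≤ 0.67) = 1 − e^(−λt) = 1 − e^(−2.5 × 0.67) = 1 − e^(−1.675) ≈ 0.8127.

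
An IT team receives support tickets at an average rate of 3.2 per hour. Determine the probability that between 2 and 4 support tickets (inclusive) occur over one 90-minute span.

0.4285

Over the interval, μ = 3.2 × 1.5 = 4.8 (a 90-minute span = 1.5 hours).
P(2 ≤ N ≤ 4) = Σ_{j=2}^{4} e^(−4.8) · 4.8^j/j! ≈ 0.4285.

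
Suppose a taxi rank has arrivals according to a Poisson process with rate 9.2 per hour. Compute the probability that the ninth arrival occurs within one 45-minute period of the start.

0.2580

Over the interval, μ = 9.2 × 0.75 = 6.9 (a 45-minute period = 0.75 hours).
The ninth arrival falls in the interval iff at least 9 events occur there: P(S_9 ≤ t) = P(N ≥ 9) = 1 − P(N ≤ 8) ≈ 0.2580.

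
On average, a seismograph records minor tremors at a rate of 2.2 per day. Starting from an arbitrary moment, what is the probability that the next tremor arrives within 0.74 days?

0.8037

Inter-arrival times are exponential with rate λ = 2.2 per day.
P(T ≤ 0.74) = 1 − e^(−λt) = 1 − e^(−2.2 × 0.74) = 1 − e^(−1.628) ≈ 0.8037.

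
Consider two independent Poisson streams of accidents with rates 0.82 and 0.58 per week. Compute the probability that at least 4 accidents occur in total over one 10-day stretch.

Independent Poisson processes superpose: combined rate λ = 0.82 + 0.58 = 1.4 per week.
Over the interval, μ = 1.4 × 10/7 = 2 (a 10-day stretch = 10/7 weeks).
P(N ≥ 4) = 1 − P(N ≤ 3) ≈ 0.1429.

0.1429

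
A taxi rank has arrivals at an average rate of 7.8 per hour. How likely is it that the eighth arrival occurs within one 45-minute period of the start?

Over the interval, μ = 7.8 × 0.75 = 5.85 (a 45-minute period = 0.75 hours).
The eighth arrival falls in the interval iff at least 8 events occur there: P(S_8 ≤ t) = P(N ≥ 8) = 1 − P(N ≤ 7) ≈ 0.2356.

0.2356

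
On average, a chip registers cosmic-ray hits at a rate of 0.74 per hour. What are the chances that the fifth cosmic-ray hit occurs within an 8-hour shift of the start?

Over the interval, μ = 0.74 × 8 = 5.92 (an 8-hour shift = 8 hours).
The fifth arrival falls in the interval iff at least 5 events occur there: P(S_5 ≤ t) = P(N ≥ 5) = 1 − P(N ≤ 4) ≈ 0.7041.

0.7041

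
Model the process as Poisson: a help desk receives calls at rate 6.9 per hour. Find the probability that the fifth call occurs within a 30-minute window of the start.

0.2651

Over the interval, μ = 6.9 × 0.5 = 3.45 (a 30-minute window = 0.5 hours).
The fifth arrival falls in the interval iff at least 5 events occur there: P(S_5 ≤ t) = P(N ≥ 5) = 1 − P(N ≤ 4) ≈ 0.2651.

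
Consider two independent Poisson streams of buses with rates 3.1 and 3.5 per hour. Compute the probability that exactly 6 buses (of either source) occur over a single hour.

Independent Poisson processes superpose: combined rate λ = 3.1 + 3.5 = 6.6 per hour.
So μ = 6.6.
P(N = 6) = e^(−6.6) · 6.6^6/6! ≈ 0.1562.

0.1562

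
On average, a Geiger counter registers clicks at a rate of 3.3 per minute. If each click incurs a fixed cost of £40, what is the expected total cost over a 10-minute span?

E[N] = 3.3 × 10 = 33 (a 10-minute span = 10 minutes); E[cost] = 33 × £40 = £1320.

£1320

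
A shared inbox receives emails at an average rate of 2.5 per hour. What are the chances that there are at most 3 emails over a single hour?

With mean μ = 2.5 per hour,
P(N ≤ 3) = Σ_{j=0}^{3} e^(−μ) μ^j/j! ≈ 0.7576.

0.7576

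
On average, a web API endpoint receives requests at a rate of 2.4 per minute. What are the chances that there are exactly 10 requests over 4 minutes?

0.1241

Over the interval, μ = 2.4 × 4 = 9.6 (4 minutes).
P(N = 10) = e^(−μ) μ^10/10! = e^(−9.6) · 9.6^10/3628800 ≈ 0.1241.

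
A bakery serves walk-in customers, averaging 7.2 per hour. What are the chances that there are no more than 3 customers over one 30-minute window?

0.5152

Over the interval, μ = 7.2 × 0.5 = 3.6 (a 30-minute window = 0.5 hours).
P(N ≤ 3) = Σ_{j=0}^{3} e^(−μ) μ^j/j! ≈ 0.5152.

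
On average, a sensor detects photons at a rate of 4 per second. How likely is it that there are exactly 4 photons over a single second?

0.1954

With mean μ = 4 per second,
P(N = 4) = e^(−μ) μ^4/4! = e^(−4) · 4^4/24 ≈ 0.1954.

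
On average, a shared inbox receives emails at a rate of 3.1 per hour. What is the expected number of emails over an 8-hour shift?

E[N] = λt = 3.1 × 8 = 24.8 (an 8-hour shift = 8 hours).

24.8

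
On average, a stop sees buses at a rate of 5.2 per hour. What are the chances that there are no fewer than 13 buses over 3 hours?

Over the interval, μ = 5.2 × 3 = 15.6 (3 hours).
P(N ≥ 13) = 1 − P(N ≤ 12) = 1 − Σ_{j=0}^{12} e^(−μ) μ^j/j! ≈ 0.7791.

0.7791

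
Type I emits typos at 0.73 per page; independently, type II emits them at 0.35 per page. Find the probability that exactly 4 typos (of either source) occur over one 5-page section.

0.1600

Independent Poisson processes superpose: combined rate λ = 0.73 + 0.35 = 1.08 per page.
Over the interval, μ = 1.08 × 5 = 5.4 (a 5-page section = 5 pages).
P(N = 4) = e^(−5.4) · 5.4^4/4! ≈ 0.1600.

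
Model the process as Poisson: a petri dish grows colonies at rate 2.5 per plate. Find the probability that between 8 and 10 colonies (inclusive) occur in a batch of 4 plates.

0.3628

Over the interval, μ = 2.5 × 4 = 10 (a batch of 4 plates = 4 plates).
P(8 ≤ N ≤ 10) = Σ_{j=8}^{10} e^(−10) · 10^j/j! ≈ 0.3628.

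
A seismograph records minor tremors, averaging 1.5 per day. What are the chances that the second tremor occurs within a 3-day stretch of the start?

Over the interval, μ = 1.5 × 3 = 4.5 (a 3-day stretch = 3 days).
The second arrival falls in the interval iff at least 2 events occur there: P(S_2 ≤ t) = P(N ≥ 2) = 1 − P(N ≤ 1) ≈ 0.9389.

0.9389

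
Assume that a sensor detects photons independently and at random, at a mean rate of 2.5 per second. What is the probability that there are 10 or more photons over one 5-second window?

0.7986

Over the interval, μ = 2.5 × 5 = 12.5 (a 5-second window = 5 seconds).
P(N ≥ 10) = 1 − P(N ≤ 9) = 1 − Σ_{j=0}^{9} e^(−μ) μ^j/j! ≈ 0.7986.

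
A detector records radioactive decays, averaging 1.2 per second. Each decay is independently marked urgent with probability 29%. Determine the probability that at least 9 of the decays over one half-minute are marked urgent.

Thinning: the decays that are marked urgent themselves form a Poisson process with rate 0.29 × 1.2 = 0.348 per second.
Over the interval, μ = 0.348 × 30 = 10.44 (a half-minute = 30 seconds).
P(N ≥ 9) = 1 − P(N ≤ 8) ≈ 0.7145.

0.7145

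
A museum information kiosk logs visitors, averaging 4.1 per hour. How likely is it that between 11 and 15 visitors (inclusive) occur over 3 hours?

Over the interval, μ = 4.1 × 3 = 12.3 (3 hours).
P(11 ≤ N ≤ 15) = Σ_{j=11}^{15} e^(−12.3) · 12.3^j/j! ≈ 0.5053.

0.5053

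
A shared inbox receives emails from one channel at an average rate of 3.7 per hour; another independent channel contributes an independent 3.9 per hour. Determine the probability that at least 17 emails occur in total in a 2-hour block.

Independent Poisson processes superpose: combined rate λ = 3.7 + 3.9 = 7.6 per hour.
Over the interval, μ = 7.6 × 2 = 15.2 (a 2-hour block = 2 hours).
P(N ≥ 17) = 1 − P(N ≤ 16) ≈ 0.3552.

0.3552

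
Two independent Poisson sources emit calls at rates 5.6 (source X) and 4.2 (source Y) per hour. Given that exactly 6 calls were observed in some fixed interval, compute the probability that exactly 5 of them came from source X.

Given the total, each event is independently from source X with probability p = λ_X/(λ_X+λ_Y) = 5.6/9.8 ≈ 0.5714.
So K ~ Binomial(6, 5.6/9.8): P(K = 5) = C(6,5) · (5.6/9.8)^5 · (4.2/9.8)^1 ≈ 0.1567.

0.1567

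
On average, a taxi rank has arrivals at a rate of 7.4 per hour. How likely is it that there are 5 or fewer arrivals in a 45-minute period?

0.5204

Over the interval, μ = 7.4 × 0.75 = 5.55 (a 45-minute period = 0.75 hours).
P(N ≤ 5) = Σ_{j=0}^{5} e^(−μ) μ^j/j! ≈ 0.5204.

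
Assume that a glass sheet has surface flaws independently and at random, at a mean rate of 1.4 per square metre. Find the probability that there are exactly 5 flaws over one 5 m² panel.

Over the interval, μ = 1.4 × 5 = 7 (a 5 m² panel = 5 square metres).
P(N = 5) = e^(−μ) μ^5/5! = e^(−7) · 7^5/120 ≈ 0.1277.

0.1277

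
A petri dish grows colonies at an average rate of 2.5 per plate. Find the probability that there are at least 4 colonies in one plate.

0.2424

With mean μ = 2.5 per plate,
P(N ≥ 4) = 1 − P(N ≤ 3) = 1 − Σ_{j=0}^{3} e^(−μ) μ^j/j! ≈ 0.2424.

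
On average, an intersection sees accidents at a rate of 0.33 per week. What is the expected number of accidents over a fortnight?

E[N] = λt = 0.33 × 2 = 0.66 (a fortnight = 2 weeks).

0.66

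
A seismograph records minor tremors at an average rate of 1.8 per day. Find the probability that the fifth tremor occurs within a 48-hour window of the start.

Over the interval, μ = 1.8 × 2 = 3.6 (a 48-hour window = 2 days).
The fifth arrival falls in the interval iff at least 5 events occur there: P(S_5 ≤ t) = P(N ≥ 5) = 1 − P(N ≤ 4) ≈ 0.2936.

0.2936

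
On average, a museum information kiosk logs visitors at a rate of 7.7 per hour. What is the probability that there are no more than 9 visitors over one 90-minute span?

Over the interval, μ = 7.7 × 1.5 = 11.55 (a 90-minute span = 1.5 hours).
P(N ≤ 9) = Σ_{j=0}^{9} e^(−μ) μ^j/j! ≈ 0.2839.

0.2839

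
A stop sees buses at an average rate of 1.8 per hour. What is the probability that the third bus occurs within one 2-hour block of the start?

0.6973

Over the interval, μ = 1.8 × 2 = 3.6 (a 2-hour block = 2 hours).
The third arrival falls in the interval iff at least 3 events occur there: P(S_3 ≤ t) = P(N ≥ 3) = 1 − P(N ≤ 2) ≈ 0.6973.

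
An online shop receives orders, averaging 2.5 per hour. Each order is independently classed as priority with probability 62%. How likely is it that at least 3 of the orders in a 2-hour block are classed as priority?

Thinning: the orders that are classed as priority themselves form a Poisson process with rate 0.62 × 2.5 = 1.55 per hour.
Over the interval, μ = 1.55 × 2 = 3.1 (a 2-hour block = 2 hours).
P(N ≥ 3) = 1 − P(N ≤ 2) ≈ 0.5988.

0.5988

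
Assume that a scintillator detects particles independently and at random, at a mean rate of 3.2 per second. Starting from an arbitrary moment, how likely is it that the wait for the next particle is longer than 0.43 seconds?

The wait for the next event is exponential with rate λ = 3.2 per second.
P(T > 0.43) = e^(−λt) = e^(−3.2 × 0.43) = e^(−1.376) ≈ 0.2526.

0.2526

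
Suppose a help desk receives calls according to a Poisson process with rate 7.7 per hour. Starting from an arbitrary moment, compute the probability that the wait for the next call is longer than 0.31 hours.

The wait for the next event is exponential with rate λ = 7.7 per hour.
P(T > 0.31) = e^(−λt) = e^(−7.7 × 0.31) = e^(−2.387) ≈ 0.0919.

0.0919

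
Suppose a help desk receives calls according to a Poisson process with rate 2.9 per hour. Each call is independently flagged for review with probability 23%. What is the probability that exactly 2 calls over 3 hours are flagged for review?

Thinning: the calls that are flagged for review themselves form a Poisson process with rate 0.23 × 2.9 = 0.667 per hour.
Over the interval, μ = 0.667 × 3 = 2.001 (3 hours).
P(N = 2) = e^(−2.001) · 2.001^2/2! ≈ 0.2707.

0.2707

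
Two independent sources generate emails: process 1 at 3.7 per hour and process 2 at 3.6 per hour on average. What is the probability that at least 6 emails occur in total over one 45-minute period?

Independent Poisson processes superpose: combined rate λ = 3.7 + 3.6 = 7.3 per hour.
Over the interval, μ = 7.3 × 0.75 = 5.475 (a 45-minute period = 0.75 hours).
P(N ≥ 6) = 1 − P(N ≤ 5) ≈ 0.4668.

0.4668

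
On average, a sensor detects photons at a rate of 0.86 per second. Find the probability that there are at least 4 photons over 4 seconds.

0.4504

Over the interval, μ = 0.86 × 4 = 3.44 (4 seconds).
P(N ≥ 4) = 1 − P(N ≤ 3) = 1 − Σ_{j=0}^{3} e^(−μ) μ^j/j! ≈ 0.4504.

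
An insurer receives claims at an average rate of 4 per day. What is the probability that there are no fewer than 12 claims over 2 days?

Over the interval, μ = 4 × 2 = 8 (2 days).
P(N ≥ 12) = 1 − P(N ≤ 11) = 1 − Σ_{j=0}^{11} e^(−μ) μ^j/j! ≈ 0.1119.

0.1119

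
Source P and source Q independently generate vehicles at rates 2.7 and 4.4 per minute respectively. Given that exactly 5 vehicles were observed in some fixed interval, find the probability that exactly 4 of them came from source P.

Given the total, each event is independently from source P with probability p = λ_P/(λ_P+λ_Q) = 2.7/7.1 ≈ 0.3803.
So K ~ Binomial(5, 2.7/7.1): P(K = 4) = C(5,4) · (2.7/7.1)^4 · (4.4/7.1)^1 ≈ 0.0648.

0.0648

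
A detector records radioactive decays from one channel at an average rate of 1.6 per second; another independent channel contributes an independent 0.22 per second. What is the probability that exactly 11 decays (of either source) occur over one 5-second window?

0.0991

Independent Poisson processes superpose: combined rate λ = 1.6 + 0.22 = 1.82 per second.
Over the interval, μ = 1.82 × 5 = 9.1 (a 5-second window = 5 seconds).
P(N = 11) = e^(−9.1) · 9.1^11/11! ≈ 0.0991.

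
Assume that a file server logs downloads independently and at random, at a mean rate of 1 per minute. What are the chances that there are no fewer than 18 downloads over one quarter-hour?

0.2511

Over the interval, μ = 1 × 15 = 15 (a quarter-hour = 15 minutes).
P(N ≥ 18) = 1 − P(N ≤ 17) = 1 − Σ_{j=0}^{17} e^(−μ) μ^j/j! ≈ 0.2511.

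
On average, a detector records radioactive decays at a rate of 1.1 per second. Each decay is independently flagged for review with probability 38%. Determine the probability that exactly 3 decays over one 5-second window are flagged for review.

0.1882

Thinning: the decays that are flagged for review themselves form a Poisson process with rate 0.38 × 1.1 = 0.418 per second.
Over the interval, μ = 0.418 × 5 = 2.09 (a 5-second window = 5 seconds).
P(N = 3) = e^(−2.09) · 2.09^3/3! ≈ 0.1882.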